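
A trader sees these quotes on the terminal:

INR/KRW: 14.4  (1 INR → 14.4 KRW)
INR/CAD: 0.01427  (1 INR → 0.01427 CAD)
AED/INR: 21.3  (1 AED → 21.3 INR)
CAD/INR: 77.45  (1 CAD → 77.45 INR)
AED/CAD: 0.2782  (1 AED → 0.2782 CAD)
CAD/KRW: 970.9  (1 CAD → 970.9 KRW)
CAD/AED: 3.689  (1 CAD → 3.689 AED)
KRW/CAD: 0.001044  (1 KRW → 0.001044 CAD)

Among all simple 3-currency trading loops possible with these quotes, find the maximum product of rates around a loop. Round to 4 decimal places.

CAD→INR→KRW→CAD: 77.45 × 14.4 × 0.001044 = 1.16435
AED→INR→CAD→AED: 21.3 × 0.01427 × 3.689 = 1.12128
Maximum is CAD→INR→KRW→CAD at 1.1644; arbitrage exists.

1.1644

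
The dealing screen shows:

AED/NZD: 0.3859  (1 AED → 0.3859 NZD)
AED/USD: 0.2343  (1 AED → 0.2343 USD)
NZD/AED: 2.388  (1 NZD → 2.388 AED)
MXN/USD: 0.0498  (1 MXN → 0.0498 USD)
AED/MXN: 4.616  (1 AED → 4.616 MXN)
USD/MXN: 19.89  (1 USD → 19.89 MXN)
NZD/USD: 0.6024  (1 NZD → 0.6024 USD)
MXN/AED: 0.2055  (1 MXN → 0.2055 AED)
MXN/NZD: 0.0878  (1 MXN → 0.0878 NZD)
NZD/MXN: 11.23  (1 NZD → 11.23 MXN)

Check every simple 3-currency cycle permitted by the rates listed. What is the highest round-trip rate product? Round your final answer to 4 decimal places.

MXN→NZD→USD→MXN: 0.0878 × 0.6024 × 19.89 = 1.05200
AED→MXN→NZD→AED: 4.616 × 0.0878 × 2.388 = 0.96782
AED→USD→MXN→AED: 0.2343 × 19.89 × 0.2055 = 0.95768
AED→NZD→MXN→AED: 0.3859 × 11.23 × 0.2055 = 0.89057
Maximum is MXN→NZD→USD→MXN at 1.0520; arbitrage exists.

1.0520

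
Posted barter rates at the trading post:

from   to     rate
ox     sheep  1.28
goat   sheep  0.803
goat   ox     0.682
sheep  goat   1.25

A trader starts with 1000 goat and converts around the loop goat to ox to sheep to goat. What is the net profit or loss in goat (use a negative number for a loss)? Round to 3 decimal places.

91.200

1000 goat × 0.682 = 682 ox
682 ox × 1.28 = 872.96 sheep
872.96 sheep × 1.25 = 1091.2 goat
Net change: 1091.2 − 1000 = 91.2 goat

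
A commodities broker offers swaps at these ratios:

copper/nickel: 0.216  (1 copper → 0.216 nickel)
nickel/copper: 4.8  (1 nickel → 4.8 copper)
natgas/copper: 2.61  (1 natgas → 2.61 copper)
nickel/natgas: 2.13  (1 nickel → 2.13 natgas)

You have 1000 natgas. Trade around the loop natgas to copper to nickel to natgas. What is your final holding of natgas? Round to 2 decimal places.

1200.81

1000 natgas × 2.61 = 2610 copper
2610 copper × 0.216 = 563.76 nickel
563.76 nickel × 2.13 = 1200.8088 natgas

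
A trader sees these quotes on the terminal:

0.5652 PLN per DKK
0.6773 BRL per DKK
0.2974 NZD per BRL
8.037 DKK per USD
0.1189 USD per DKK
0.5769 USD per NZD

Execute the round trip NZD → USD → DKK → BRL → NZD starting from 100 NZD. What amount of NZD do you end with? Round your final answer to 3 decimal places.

100 NZD × 0.5769 = 57.69 USD
57.69 USD × 8.037 = 463.65453 DKK
463.65453 DKK × 0.6773 = 314.033213169 BRL
314.033213169 BRL × 0.2974 = 93.3934775964606 NZD

93.393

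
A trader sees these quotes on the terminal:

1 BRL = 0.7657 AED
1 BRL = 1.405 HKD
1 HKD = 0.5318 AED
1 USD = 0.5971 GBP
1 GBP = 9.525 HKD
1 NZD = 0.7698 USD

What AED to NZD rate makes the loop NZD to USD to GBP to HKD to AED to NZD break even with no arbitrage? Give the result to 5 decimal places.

Known legs of the cycle: 0.7698 × 0.5971 × 9.525 × 0.5318 = 2.3282965534941
For no arbitrage the full-cycle product must be 1, so the missing rate is 1 / 2.3282965534941 ≈ 0.4294986.

0.42950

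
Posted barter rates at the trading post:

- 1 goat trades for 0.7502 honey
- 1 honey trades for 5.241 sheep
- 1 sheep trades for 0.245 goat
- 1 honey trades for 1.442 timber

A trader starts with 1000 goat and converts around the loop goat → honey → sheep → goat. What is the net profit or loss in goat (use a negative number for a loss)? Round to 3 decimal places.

-36.709

1000 goat × 0.7502 = 750.2 honey
750.2 honey × 5.241 = 3931.7982 sheep
3931.7982 sheep × 0.245 = 963.290559 goat
Net change: 963.290559 − 1000 = -36.709441 goat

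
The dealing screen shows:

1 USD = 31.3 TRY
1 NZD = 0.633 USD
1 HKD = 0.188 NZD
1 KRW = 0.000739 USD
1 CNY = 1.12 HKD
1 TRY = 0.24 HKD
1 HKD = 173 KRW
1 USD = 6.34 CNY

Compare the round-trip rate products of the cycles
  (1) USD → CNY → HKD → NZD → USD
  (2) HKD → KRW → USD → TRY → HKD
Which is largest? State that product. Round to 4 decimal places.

0.9604

(1) 6.34 × 1.12 × 0.188 × 0.633 = 0.84502
(2) 173 × 0.000739 × 31.3 × 0.24 = 0.96039
Highest is cycle (2) at 0.9604 (≤1, no arbitrage).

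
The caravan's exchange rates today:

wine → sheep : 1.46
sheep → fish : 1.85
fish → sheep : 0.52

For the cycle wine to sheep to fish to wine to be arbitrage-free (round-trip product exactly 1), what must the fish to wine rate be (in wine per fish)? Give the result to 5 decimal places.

0.37023

Known legs of the cycle: 1.46 × 1.85 = 2.701
For no arbitrage the full-cycle product must be 1, so the missing rate is 1 / 2.701 ≈ 0.3702332.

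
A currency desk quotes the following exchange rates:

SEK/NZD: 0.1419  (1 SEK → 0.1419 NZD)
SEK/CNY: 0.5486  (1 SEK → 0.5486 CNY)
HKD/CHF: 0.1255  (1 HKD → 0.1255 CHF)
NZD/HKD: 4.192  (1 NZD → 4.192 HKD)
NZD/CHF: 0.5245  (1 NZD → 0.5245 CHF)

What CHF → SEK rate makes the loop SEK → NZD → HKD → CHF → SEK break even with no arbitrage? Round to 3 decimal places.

Known legs of the cycle: 0.1419 × 4.192 × 0.1255 = 0.0746530224
For no arbitrage the full-cycle product must be 1, so the missing rate is 1 / 0.0746530224 ≈ 13.39530.

13.395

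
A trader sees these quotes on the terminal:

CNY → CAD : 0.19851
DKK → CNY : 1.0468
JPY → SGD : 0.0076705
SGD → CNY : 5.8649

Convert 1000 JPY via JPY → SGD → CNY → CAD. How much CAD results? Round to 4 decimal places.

1000 JPY × 0.0076705 = 7.6705 SGD
7.6705 SGD × 5.8649 = 44.98671545 CNY
44.98671545 CNY × 0.19851 = 8.9303128839795 CAD

8.9303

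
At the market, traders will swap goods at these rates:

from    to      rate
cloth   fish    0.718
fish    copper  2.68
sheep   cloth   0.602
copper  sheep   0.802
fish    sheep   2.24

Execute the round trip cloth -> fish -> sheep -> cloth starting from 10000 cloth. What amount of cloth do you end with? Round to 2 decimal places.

10000 cloth × 0.718 = 7180 fish
7180 fish × 2.24 = 16083.2 sheep
16083.2 sheep × 0.602 = 9682.0864 cloth

9682.09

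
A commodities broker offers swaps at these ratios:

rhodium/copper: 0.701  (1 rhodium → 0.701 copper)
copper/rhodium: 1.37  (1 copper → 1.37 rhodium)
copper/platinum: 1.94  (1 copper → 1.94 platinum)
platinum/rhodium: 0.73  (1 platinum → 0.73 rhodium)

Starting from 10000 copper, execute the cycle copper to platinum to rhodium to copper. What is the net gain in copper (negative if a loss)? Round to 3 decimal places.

-72.438

10000 copper × 1.94 = 19400 platinum
19400 platinum × 0.73 = 14162 rhodium
14162 rhodium × 0.701 = 9927.562 copper
Net change: 9927.562 − 10000 = -72.438 copper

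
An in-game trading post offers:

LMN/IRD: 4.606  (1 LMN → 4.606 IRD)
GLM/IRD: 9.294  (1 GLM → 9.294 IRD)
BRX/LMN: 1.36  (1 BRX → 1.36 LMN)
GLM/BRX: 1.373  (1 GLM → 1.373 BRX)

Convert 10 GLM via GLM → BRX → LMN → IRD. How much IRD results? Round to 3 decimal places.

86.007

10 GLM × 1.373 = 13.73 BRX
13.73 BRX × 1.36 = 18.6728 LMN
18.6728 LMN × 4.606 = 86.0069168 IRD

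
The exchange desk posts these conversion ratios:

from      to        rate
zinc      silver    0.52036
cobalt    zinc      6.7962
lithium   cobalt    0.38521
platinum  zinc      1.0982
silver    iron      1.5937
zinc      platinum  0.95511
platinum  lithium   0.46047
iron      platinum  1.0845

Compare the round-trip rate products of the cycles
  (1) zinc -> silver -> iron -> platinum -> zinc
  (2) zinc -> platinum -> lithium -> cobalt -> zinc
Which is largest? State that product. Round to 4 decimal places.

(1) 0.52036 × 1.5937 × 1.0845 × 1.0982 = 0.98769
(2) 0.95511 × 0.46047 × 0.38521 × 6.7962 = 1.15138
Highest is cycle (2) at 1.1514 (>1, arbitrage).

1.1514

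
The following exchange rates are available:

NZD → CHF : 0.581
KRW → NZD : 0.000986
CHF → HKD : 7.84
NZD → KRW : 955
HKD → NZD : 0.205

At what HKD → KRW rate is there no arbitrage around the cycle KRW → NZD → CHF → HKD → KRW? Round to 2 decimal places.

Known legs of the cycle: 0.000986 × 0.581 × 7.84 = 0.00449126944
For no arbitrage the full-cycle product must be 1, so the missing rate is 1 / 0.00449126944 ≈ 222.6542.

222.65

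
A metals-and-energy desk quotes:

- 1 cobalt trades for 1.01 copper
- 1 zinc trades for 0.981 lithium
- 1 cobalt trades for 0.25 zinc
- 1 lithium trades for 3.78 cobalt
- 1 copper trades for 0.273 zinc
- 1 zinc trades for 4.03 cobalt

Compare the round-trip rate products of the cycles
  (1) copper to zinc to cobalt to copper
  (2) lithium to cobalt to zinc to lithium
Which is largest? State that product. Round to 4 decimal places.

1.1112

(1) 0.273 × 4.03 × 1.01 = 1.11119
(2) 3.78 × 0.25 × 0.981 = 0.92705
Highest is cycle (1) at 1.1112 (>1, arbitrage).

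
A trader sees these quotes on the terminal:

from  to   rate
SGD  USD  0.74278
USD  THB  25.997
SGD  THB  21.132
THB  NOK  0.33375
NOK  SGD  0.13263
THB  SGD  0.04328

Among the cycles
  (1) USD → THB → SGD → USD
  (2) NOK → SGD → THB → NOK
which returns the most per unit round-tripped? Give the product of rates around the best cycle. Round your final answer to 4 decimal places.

(1) 25.997 × 0.04328 × 0.74278 = 0.83574
(2) 0.13263 × 21.132 × 0.33375 = 0.93541
Highest is cycle (2) at 0.9354 (≤1, no arbitrage).

0.9354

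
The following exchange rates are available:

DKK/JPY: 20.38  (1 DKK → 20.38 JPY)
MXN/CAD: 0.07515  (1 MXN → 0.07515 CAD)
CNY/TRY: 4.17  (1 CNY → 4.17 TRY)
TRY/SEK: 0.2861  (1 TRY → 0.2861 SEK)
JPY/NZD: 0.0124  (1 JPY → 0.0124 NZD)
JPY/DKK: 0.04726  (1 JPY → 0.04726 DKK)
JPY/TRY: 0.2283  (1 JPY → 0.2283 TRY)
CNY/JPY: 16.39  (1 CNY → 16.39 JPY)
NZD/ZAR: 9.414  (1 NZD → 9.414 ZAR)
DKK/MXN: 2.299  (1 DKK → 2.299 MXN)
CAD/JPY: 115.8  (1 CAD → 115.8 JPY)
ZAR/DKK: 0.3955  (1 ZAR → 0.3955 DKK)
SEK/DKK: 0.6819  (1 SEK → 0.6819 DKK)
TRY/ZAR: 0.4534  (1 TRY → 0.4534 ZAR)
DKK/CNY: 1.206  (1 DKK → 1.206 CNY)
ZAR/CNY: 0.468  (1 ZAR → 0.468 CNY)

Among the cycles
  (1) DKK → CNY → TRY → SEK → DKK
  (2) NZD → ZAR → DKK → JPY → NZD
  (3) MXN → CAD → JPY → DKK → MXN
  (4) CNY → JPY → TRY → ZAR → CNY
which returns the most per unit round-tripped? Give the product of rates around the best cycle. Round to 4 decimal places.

0.9811

(1) 1.206 × 4.17 × 0.2861 × 0.6819 = 0.98112
(2) 9.414 × 0.3955 × 20.38 × 0.0124 = 0.94091
(3) 0.07515 × 115.8 × 0.04726 × 2.299 = 0.94552
(4) 16.39 × 0.2283 × 0.4534 × 0.468 = 0.79398
Highest is cycle (1) at 0.9811 (≤1, no arbitrage).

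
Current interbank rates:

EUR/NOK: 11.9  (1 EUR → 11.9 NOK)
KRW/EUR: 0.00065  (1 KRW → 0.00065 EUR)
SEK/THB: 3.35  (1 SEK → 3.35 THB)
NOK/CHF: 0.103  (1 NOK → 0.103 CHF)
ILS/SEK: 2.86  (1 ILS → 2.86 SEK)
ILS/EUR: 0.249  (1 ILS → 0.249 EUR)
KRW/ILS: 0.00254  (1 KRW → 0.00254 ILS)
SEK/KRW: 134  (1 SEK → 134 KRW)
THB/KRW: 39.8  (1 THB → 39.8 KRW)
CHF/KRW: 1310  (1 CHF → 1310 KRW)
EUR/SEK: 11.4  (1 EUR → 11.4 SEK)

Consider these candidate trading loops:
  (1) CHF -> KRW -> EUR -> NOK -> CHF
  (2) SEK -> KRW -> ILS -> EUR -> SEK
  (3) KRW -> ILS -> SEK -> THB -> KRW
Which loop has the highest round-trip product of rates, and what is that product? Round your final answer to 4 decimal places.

1.0437

(1) 1310 × 0.00065 × 11.9 × 0.103 = 1.04368
(2) 134 × 0.00254 × 0.249 × 11.4 = 0.96615
(3) 0.00254 × 2.86 × 3.35 × 39.8 = 0.96856
Highest is cycle (1) at 1.0437 (>1, arbitrage).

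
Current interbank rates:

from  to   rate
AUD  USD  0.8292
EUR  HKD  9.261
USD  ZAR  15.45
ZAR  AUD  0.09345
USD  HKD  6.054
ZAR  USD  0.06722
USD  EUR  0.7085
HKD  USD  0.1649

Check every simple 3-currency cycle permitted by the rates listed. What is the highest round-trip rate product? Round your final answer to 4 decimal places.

1.1972

AUD→USD→ZAR→AUD: 0.8292 × 15.45 × 0.09345 = 1.19720
USD→EUR→HKD→USD: 0.7085 × 9.261 × 0.1649 = 1.08198
Maximum is AUD→USD→ZAR→AUD at 1.1972; arbitrage exists.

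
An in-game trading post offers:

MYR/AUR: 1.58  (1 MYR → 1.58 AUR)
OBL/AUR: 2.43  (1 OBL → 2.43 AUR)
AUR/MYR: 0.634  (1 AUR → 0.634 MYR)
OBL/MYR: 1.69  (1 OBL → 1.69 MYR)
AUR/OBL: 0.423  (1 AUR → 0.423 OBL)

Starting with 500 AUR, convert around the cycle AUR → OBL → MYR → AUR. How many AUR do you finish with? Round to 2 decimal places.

564.75

500 AUR × 0.423 = 211.5 OBL
211.5 OBL × 1.69 = 357.435 MYR
357.435 MYR × 1.58 = 564.7473 AUR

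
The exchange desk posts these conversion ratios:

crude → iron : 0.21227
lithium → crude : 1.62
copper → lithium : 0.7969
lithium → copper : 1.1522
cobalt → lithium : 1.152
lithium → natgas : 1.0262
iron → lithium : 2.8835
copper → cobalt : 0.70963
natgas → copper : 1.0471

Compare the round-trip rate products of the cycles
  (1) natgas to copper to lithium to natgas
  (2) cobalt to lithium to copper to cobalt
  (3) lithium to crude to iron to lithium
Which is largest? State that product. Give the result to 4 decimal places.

0.9916

(1) 1.0471 × 0.7969 × 1.0262 = 0.85630
(2) 1.152 × 1.1522 × 0.70963 = 0.94192
(3) 1.62 × 0.21227 × 2.8835 = 0.99157
Highest is cycle (3) at 0.9916 (≤1, no arbitrage).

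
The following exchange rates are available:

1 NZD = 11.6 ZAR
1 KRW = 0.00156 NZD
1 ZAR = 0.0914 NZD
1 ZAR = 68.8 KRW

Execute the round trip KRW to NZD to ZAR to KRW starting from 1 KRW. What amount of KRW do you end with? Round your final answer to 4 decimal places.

1 KRW × 0.00156 = 0.00156 NZD
0.00156 NZD × 11.6 = 0.018096 ZAR
0.018096 ZAR × 68.8 = 1.2450048 KRW

1.2450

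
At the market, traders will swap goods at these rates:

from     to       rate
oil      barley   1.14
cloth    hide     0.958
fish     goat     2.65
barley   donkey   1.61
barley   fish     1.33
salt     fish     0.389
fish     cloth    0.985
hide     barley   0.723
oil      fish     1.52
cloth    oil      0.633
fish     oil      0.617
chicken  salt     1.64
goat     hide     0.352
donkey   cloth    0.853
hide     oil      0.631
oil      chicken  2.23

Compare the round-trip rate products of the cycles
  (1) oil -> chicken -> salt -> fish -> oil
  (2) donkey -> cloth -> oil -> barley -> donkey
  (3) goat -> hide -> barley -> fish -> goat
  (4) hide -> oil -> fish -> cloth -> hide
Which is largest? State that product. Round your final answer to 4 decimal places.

0.9910

(1) 2.23 × 1.64 × 0.389 × 0.617 = 0.87778
(2) 0.853 × 0.633 × 1.14 × 1.61 = 0.99102
(3) 0.352 × 0.723 × 1.33 × 2.65 = 0.89697
(4) 0.631 × 1.52 × 0.985 × 0.958 = 0.90505
Highest is cycle (2) at 0.9910 (≤1, no arbitrage).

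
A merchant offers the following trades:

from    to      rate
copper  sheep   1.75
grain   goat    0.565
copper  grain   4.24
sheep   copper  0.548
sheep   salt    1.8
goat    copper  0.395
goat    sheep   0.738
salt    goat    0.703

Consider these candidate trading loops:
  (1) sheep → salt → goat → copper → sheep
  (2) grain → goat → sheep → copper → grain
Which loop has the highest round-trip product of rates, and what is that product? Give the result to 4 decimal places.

(1) 1.8 × 0.703 × 0.395 × 1.75 = 0.87471
(2) 0.565 × 0.738 × 0.548 × 4.24 = 0.96884
Highest is cycle (2) at 0.9688 (≤1, no arbitrage).

0.9688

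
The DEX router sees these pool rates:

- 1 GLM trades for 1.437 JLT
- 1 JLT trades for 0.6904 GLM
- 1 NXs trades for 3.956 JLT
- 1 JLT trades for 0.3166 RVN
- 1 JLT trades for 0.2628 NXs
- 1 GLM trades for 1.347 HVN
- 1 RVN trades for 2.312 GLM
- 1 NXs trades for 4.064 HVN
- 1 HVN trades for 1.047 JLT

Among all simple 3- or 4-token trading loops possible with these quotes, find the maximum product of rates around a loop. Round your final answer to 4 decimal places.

JLT→NXs→HVN→JLT: 0.2628 × 4.064 × 1.047 = 1.11822
JLT→RVN→GLM→JLT: 0.3166 × 2.312 × 1.437 = 1.05185
JLT→RVN→GLM→HVN→JLT: 0.3166 × 2.312 × 1.347 × 1.047 = 1.03232
JLT→GLM→HVN→JLT: 0.6904 × 1.347 × 1.047 = 0.97368
Maximum is JLT→NXs→HVN→JLT at 1.1182; arbitrage exists.

1.1182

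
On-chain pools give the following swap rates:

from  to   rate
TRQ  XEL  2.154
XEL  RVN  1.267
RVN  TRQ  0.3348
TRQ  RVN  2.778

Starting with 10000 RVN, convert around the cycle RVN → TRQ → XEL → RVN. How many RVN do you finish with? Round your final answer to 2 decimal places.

9137.09

10000 RVN × 0.3348 = 3348 TRQ
3348 TRQ × 2.154 = 7211.592 XEL
7211.592 XEL × 1.267 = 9137.087064 RVN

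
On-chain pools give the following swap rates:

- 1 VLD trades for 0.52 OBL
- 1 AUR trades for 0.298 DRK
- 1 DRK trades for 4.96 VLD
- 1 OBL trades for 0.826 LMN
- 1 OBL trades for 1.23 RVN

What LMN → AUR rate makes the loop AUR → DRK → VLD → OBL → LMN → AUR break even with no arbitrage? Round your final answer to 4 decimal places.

1.5751

Known legs of the cycle: 0.298 × 4.96 × 0.52 × 0.826 = 0.6348649216
For no arbitrage the full-cycle product must be 1, so the missing rate is 1 / 0.6348649216 ≈ 1.575138.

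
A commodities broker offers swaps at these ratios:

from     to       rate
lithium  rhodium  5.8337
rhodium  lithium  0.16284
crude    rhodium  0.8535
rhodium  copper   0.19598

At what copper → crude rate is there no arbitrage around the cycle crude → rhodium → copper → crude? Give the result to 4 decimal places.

Known legs of the cycle: 0.8535 × 0.19598 = 0.16726893
For no arbitrage the full-cycle product must be 1, so the missing rate is 1 / 0.16726893 ≈ 5.978397.

5.9784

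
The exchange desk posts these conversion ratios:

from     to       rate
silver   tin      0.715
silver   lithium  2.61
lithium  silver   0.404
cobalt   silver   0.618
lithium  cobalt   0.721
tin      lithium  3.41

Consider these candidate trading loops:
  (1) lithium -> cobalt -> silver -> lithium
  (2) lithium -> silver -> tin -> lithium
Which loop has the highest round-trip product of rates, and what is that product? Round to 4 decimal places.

1.1630

(1) 0.721 × 0.618 × 2.61 = 1.16296
(2) 0.404 × 0.715 × 3.41 = 0.98501
Highest is cycle (1) at 1.1630 (>1, arbitrage).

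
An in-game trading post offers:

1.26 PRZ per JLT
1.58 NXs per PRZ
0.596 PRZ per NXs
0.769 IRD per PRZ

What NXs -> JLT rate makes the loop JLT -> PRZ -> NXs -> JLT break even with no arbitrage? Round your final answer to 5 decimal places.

Known legs of the cycle: 1.26 × 1.58 = 1.9908
For no arbitrage the full-cycle product must be 1, so the missing rate is 1 / 1.9908 ≈ 0.5023106.

0.50231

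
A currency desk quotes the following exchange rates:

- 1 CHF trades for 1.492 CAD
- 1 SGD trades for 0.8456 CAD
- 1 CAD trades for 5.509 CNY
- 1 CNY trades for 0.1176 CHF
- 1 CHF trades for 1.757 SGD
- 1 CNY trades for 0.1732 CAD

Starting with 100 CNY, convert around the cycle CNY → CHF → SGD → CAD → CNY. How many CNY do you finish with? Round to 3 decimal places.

96.254

100 CNY × 0.1176 = 11.76 CHF
11.76 CHF × 1.757 = 20.66232 SGD
20.66232 SGD × 0.8456 = 17.472057792 CAD
17.472057792 CAD × 5.509 = 96.253566376128 CNY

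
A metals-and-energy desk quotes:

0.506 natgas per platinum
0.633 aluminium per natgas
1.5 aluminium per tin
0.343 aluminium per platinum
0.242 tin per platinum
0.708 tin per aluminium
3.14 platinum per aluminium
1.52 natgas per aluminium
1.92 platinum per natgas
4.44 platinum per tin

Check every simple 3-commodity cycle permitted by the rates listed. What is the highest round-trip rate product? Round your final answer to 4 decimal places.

1.1398

platinum→tin→aluminium→platinum: 0.242 × 1.5 × 3.14 = 1.13982
platinum→aluminium→tin→platinum: 0.343 × 0.708 × 4.44 = 1.07823
platinum→natgas→aluminium→platinum: 0.506 × 0.633 × 3.14 = 1.00574
platinum→aluminium→natgas→platinum: 0.343 × 1.52 × 1.92 = 1.00101
Maximum is platinum→tin→aluminium→platinum at 1.1398; arbitrage exists.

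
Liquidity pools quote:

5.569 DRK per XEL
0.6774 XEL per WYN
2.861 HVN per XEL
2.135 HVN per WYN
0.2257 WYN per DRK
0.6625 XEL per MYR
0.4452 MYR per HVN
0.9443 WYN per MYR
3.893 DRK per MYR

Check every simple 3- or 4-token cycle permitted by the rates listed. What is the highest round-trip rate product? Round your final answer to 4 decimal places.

0.8976

WYN→HVN→MYR→WYN: 2.135 × 0.4452 × 0.9443 = 0.89756
WYN→XEL→DRK→WYN: 0.6774 × 5.569 × 0.2257 = 0.85144
MYR→XEL→HVN→MYR: 0.6625 × 2.861 × 0.4452 = 0.84384
WYN→HVN→MYR→DRK→WYN: 2.135 × 0.4452 × 3.893 × 0.2257 = 0.83516
WYN→XEL→HVN→MYR→WYN: 0.6774 × 2.861 × 0.4452 × 0.9443 = 0.81476
Maximum is WYN→HVN→MYR→WYN at 0.8976; no arbitrage — every cycle loses value.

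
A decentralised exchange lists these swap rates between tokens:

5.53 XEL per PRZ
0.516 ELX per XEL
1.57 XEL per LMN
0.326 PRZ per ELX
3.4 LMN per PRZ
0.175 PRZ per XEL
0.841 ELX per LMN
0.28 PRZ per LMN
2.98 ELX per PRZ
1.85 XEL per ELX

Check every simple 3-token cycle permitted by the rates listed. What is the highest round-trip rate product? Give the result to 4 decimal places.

ELX→XEL→PRZ→ELX: 1.85 × 0.175 × 2.98 = 0.96478
LMN→XEL→PRZ→LMN: 1.57 × 0.175 × 3.4 = 0.93415
ELX→PRZ→LMN→ELX: 0.326 × 3.4 × 0.841 = 0.93216
ELX→PRZ→XEL→ELX: 0.326 × 5.53 × 0.516 = 0.93023
Maximum is ELX→XEL→PRZ→ELX at 0.9648; no arbitrage — every cycle loses value.

0.9648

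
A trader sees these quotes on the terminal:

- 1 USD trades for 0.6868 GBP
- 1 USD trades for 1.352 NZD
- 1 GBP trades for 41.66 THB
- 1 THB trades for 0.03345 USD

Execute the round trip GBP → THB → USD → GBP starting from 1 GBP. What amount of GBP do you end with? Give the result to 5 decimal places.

1 GBP × 41.66 = 41.66 THB
41.66 THB × 0.03345 = 1.393527 USD
1.393527 USD × 0.6868 = 0.9570743436 GBP

0.95707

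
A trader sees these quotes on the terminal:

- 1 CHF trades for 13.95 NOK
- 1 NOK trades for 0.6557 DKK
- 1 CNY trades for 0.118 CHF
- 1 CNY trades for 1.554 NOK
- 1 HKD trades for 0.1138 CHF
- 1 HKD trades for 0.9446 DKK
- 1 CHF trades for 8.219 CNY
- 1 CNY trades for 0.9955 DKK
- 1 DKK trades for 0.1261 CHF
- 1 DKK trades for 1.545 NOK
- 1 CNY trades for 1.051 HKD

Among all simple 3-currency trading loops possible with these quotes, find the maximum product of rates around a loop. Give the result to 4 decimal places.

1.1534

NOK→DKK→CHF→NOK: 0.6557 × 0.1261 × 13.95 = 1.15344
CHF→CNY→DKK→CHF: 8.219 × 0.9955 × 0.1261 = 1.03175
CHF→CNY→HKD→CHF: 8.219 × 1.051 × 0.1138 = 0.98302
Maximum is NOK→DKK→CHF→NOK at 1.1534; arbitrage exists.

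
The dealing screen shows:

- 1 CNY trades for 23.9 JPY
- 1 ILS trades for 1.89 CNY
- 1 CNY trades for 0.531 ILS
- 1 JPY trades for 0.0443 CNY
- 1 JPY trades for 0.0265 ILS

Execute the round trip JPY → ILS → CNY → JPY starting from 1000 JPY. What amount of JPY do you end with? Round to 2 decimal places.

1197.03

1000 JPY × 0.0265 = 26.5 ILS
26.5 ILS × 1.89 = 50.085 CNY
50.085 CNY × 23.9 = 1197.0315 JPY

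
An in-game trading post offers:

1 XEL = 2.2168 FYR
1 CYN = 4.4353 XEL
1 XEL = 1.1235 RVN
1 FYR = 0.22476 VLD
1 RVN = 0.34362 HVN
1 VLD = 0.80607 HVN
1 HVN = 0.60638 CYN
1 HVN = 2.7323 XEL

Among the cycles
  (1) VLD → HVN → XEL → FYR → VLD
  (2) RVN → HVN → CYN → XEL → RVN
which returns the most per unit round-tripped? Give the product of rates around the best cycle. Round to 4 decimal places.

1.0974

(1) 0.80607 × 2.7323 × 2.2168 × 0.22476 = 1.09735
(2) 0.34362 × 0.60638 × 4.4353 × 1.1235 = 1.03829
Highest is cycle (1) at 1.0974 (>1, arbitrage).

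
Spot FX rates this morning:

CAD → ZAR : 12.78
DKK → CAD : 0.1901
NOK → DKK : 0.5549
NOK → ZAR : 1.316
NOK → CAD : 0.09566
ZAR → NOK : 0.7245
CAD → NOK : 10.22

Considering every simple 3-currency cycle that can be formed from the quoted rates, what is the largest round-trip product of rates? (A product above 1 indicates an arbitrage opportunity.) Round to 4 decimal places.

CAD→NOK→DKK→CAD: 10.22 × 0.5549 × 0.1901 = 1.07807
ZAR→NOK→CAD→ZAR: 0.7245 × 0.09566 × 12.78 = 0.88573
Maximum is CAD→NOK→DKK→CAD at 1.0781; arbitrage exists.

1.0781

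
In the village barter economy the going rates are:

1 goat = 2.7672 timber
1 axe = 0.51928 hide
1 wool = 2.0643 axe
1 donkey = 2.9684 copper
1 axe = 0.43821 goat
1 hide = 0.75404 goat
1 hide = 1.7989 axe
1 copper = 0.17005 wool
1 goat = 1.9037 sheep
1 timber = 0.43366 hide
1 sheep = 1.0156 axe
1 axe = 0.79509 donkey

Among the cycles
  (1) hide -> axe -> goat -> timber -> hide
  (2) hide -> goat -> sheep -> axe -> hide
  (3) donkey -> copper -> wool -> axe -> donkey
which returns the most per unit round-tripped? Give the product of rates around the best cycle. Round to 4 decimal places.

(1) 1.7989 × 0.43821 × 2.7672 × 0.43366 = 0.94597
(2) 0.75404 × 1.9037 × 1.0156 × 0.51928 = 0.75704
(3) 2.9684 × 0.17005 × 2.0643 × 0.79509 = 0.82849
Highest is cycle (1) at 0.9460 (≤1, no arbitrage).

0.9460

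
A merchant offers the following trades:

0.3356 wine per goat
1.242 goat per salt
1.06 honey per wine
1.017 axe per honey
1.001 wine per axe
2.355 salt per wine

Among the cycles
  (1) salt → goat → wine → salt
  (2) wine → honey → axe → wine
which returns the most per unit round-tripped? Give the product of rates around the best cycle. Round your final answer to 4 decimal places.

(1) 1.242 × 0.3356 × 2.355 = 0.98160
(2) 1.06 × 1.017 × 1.001 = 1.07910
Highest is cycle (2) at 1.0791 (>1, arbitrage).

1.0791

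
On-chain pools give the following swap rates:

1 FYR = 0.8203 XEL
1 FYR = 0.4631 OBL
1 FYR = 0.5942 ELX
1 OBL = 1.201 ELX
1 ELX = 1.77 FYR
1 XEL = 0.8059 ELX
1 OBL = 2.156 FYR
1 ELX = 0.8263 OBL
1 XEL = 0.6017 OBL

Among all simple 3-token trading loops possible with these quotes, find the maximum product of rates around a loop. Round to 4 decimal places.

1.1701

XEL→ELX→FYR→XEL: 0.8059 × 1.77 × 0.8203 = 1.17011
OBL→FYR→XEL→OBL: 2.156 × 0.8203 × 0.6017 = 1.06415
OBL→FYR→ELX→OBL: 2.156 × 0.5942 × 0.8263 = 1.05857
OBL→ELX→FYR→OBL: 1.201 × 1.77 × 0.4631 = 0.98444
Maximum is XEL→ELX→FYR→XEL at 1.1701; arbitrage exists.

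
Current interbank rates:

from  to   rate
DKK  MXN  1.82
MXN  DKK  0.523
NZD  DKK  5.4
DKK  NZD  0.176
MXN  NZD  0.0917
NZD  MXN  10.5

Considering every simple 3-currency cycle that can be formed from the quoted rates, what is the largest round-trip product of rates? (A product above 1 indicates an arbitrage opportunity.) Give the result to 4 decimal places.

DKK→NZD→MXN→DKK: 0.176 × 10.5 × 0.523 = 0.96650
DKK→MXN→NZD→DKK: 1.82 × 0.0917 × 5.4 = 0.90123
Maximum is DKK→NZD→MXN→DKK at 0.9665; no arbitrage — every cycle loses value.

0.9665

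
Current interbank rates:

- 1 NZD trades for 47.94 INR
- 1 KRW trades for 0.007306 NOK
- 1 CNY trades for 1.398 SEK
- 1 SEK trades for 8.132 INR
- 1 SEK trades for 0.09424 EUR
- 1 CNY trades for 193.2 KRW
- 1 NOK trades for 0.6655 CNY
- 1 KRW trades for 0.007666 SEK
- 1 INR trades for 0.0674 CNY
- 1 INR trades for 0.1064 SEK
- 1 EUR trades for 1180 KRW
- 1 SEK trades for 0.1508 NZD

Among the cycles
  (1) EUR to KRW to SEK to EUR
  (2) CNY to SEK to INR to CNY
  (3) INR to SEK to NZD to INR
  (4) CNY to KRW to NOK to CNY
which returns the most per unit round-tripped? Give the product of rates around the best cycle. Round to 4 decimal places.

0.9394

(1) 1180 × 0.007666 × 0.09424 = 0.85248
(2) 1.398 × 8.132 × 0.0674 = 0.76624
(3) 0.1064 × 0.1508 × 47.94 = 0.76920
(4) 193.2 × 0.007306 × 0.6655 = 0.93937
Highest is cycle (4) at 0.9394 (≤1, no arbitrage).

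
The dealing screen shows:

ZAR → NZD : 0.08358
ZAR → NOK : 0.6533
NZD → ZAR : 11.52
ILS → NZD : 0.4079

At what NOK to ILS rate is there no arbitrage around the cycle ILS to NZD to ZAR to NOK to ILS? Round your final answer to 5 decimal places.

0.32575

Known legs of the cycle: 0.4079 × 11.52 × 0.6533 = 3.0698619264
For no arbitrage the full-cycle product must be 1, so the missing rate is 1 / 3.0698619264 ≈ 0.3257475.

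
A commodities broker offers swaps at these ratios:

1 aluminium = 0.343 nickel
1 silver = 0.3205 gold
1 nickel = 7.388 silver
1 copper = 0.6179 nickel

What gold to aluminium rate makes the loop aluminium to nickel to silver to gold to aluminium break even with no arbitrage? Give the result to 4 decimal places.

Known legs of the cycle: 0.343 × 7.388 × 0.3205 = 0.812173922
For no arbitrage the full-cycle product must be 1, so the missing rate is 1 / 0.812173922 ≈ 1.231263.

1.2313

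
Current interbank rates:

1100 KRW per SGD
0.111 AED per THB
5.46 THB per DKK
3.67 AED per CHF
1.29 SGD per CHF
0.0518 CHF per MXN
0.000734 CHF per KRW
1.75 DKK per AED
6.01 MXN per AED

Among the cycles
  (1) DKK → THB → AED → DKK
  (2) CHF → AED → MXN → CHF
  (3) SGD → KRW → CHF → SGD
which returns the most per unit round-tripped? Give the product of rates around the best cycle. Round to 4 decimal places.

1.1425

(1) 5.46 × 0.111 × 1.75 = 1.06061
(2) 3.67 × 6.01 × 0.0518 = 1.14254
(3) 1100 × 0.000734 × 1.29 = 1.04155
Highest is cycle (2) at 1.1425 (>1, arbitrage).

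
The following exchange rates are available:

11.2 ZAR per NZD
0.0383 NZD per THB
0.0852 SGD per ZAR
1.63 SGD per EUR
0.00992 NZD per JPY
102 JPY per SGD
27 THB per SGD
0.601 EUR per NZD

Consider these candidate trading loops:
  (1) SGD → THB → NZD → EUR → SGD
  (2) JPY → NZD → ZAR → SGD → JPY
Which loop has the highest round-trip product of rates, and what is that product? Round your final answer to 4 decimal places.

(1) 27 × 0.0383 × 0.601 × 1.63 = 1.01304
(2) 0.00992 × 11.2 × 0.0852 × 102 = 0.96554
Highest is cycle (1) at 1.0130 (>1, arbitrage).

1.0130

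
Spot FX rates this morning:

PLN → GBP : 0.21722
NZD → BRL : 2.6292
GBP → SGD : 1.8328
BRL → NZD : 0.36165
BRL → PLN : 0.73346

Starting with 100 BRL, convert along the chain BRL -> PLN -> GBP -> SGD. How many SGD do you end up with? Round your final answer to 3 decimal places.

29.201

100 BRL × 0.73346 = 73.346 PLN
73.346 PLN × 0.21722 = 15.93221812 GBP
15.93221812 GBP × 1.8328 = 29.200569370336 SGD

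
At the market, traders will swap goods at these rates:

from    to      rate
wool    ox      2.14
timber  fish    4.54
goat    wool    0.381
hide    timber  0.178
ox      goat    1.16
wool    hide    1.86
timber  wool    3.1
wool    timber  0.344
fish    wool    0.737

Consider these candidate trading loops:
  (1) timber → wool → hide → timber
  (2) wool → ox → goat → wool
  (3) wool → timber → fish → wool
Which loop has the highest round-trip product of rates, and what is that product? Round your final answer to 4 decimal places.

(1) 3.1 × 1.86 × 0.178 = 1.02635
(2) 2.14 × 1.16 × 0.381 = 0.94579
(3) 0.344 × 4.54 × 0.737 = 1.15102
Highest is cycle (3) at 1.1510 (>1, arbitrage).

1.1510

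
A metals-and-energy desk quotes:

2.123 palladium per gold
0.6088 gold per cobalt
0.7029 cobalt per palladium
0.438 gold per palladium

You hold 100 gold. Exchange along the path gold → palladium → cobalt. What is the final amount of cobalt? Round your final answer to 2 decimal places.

100 gold × 2.123 = 212.3 palladium
212.3 palladium × 0.7029 = 149.22567 cobalt

149.23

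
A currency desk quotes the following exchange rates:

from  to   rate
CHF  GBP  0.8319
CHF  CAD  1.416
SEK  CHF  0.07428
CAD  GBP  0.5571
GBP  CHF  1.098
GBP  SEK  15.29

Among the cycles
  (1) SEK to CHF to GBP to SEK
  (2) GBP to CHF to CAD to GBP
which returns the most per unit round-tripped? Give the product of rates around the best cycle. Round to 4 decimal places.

(1) 0.07428 × 0.8319 × 15.29 = 0.94482
(2) 1.098 × 1.416 × 0.5571 = 0.86616
Highest is cycle (1) at 0.9448 (≤1, no arbitrage).

0.9448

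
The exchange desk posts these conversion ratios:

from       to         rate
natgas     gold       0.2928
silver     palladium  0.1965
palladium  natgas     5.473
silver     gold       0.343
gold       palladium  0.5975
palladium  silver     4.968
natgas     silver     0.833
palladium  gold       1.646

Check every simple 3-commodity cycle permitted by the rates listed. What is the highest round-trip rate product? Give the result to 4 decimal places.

1.0182

palladium→silver→gold→palladium: 4.968 × 0.343 × 0.5975 = 1.01815
palladium→natgas→gold→palladium: 5.473 × 0.2928 × 0.5975 = 0.95749
palladium→natgas→silver→palladium: 5.473 × 0.833 × 0.1965 = 0.89585
Maximum is palladium→silver→gold→palladium at 1.0182; arbitrage exists.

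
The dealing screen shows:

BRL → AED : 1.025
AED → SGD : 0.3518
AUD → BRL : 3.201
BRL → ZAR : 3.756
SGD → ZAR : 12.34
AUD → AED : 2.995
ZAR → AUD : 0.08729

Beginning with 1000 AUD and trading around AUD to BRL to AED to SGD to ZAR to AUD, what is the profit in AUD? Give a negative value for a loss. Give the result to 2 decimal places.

243.33

1000 AUD × 3.201 = 3201 BRL
3201 BRL × 1.025 = 3281.025 AED
3281.025 AED × 0.3518 = 1154.264595 SGD
1154.264595 SGD × 12.34 = 14243.6251023 ZAR
14243.6251023 ZAR × 0.08729 = 1243.326035179767 AUD
Net change: 1243.326035179767 − 1000 = 243.326035179767 AUD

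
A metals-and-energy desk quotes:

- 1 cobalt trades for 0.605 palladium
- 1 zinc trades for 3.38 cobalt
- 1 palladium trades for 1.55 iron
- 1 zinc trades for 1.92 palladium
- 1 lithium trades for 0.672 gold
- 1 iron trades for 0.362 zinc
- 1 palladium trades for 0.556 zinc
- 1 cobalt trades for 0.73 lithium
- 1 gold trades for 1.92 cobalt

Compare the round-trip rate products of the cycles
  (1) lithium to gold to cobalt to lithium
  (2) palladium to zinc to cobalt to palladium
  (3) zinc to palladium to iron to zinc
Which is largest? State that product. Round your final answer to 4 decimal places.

(1) 0.672 × 1.92 × 0.73 = 0.94188
(2) 0.556 × 3.38 × 0.605 = 1.13696
(3) 1.92 × 1.55 × 0.362 = 1.07731
Highest is cycle (2) at 1.1370 (>1, arbitrage).

1.1370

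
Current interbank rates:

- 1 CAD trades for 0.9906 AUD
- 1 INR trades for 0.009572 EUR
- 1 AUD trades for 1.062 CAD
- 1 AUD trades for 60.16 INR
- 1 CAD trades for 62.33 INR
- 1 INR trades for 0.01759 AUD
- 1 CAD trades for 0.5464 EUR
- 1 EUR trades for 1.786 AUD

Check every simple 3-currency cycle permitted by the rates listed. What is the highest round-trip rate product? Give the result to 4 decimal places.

1.1644

AUD→CAD→INR→AUD: 1.062 × 62.33 × 0.01759 = 1.16436
AUD→CAD→EUR→AUD: 1.062 × 0.5464 × 1.786 = 1.03637
AUD→INR→EUR→AUD: 60.16 × 0.009572 × 1.786 = 1.02847
Maximum is AUD→CAD→INR→AUD at 1.1644; arbitrage exists.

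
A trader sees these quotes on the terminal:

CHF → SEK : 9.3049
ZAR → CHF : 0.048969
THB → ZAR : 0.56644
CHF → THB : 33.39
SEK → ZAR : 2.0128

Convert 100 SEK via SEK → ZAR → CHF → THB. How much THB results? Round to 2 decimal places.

100 SEK × 2.0128 = 201.28 ZAR
201.28 ZAR × 0.048969 = 9.85648032 CHF
9.85648032 CHF × 33.39 = 329.1078778848 THB

329.11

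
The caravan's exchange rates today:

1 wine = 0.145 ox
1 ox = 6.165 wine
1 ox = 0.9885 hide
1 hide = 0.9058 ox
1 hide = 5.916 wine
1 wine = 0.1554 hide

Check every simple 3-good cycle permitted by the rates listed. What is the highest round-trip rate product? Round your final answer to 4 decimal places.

0.8678

ox→wine→hide→ox: 6.165 × 0.1554 × 0.9058 = 0.86779
ox→hide→wine→ox: 0.9885 × 5.916 × 0.145 = 0.84796
Maximum is ox→wine→hide→ox at 0.8678; no arbitrage — every cycle loses value.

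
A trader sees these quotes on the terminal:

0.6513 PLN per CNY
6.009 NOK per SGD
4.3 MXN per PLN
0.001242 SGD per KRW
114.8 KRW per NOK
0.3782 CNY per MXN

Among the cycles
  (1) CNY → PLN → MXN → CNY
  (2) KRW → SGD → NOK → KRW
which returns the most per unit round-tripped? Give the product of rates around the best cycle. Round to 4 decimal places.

(1) 0.6513 × 4.3 × 0.3782 = 1.05918
(2) 0.001242 × 6.009 × 114.8 = 0.85677
Highest is cycle (1) at 1.0592 (>1, arbitrage).

1.0592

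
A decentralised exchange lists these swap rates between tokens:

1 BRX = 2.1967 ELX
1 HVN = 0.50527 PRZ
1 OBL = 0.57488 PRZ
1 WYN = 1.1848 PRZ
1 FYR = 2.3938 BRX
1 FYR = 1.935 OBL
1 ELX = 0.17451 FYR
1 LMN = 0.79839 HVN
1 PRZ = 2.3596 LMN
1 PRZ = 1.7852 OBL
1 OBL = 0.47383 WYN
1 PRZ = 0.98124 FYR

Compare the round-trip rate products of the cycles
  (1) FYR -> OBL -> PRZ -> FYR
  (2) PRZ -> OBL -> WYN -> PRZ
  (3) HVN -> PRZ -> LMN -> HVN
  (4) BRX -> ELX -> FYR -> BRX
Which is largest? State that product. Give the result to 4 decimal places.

1.0915

(1) 1.935 × 0.57488 × 0.98124 = 1.09152
(2) 1.7852 × 0.47383 × 1.1848 = 1.00220
(3) 0.50527 × 2.3596 × 0.79839 = 0.95187
(4) 2.1967 × 0.17451 × 2.3938 = 0.91765
Highest is cycle (1) at 1.0915 (>1, arbitrage).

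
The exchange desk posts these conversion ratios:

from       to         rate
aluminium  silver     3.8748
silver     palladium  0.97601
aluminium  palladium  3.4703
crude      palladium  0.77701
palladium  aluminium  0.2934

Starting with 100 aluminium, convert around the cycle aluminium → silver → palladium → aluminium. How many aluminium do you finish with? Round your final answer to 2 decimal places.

110.96

100 aluminium × 3.8748 = 387.48 silver
387.48 silver × 0.97601 = 378.1843548 palladium
378.1843548 palladium × 0.2934 = 110.95928969832 aluminium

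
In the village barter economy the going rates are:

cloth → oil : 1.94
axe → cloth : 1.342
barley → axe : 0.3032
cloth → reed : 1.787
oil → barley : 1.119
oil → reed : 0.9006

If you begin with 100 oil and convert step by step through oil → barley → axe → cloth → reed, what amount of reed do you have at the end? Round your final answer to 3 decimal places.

81.365

100 oil × 1.119 = 111.9 barley
111.9 barley × 0.3032 = 33.92808 axe
33.92808 axe × 1.342 = 45.53148336 cloth
45.53148336 cloth × 1.787 = 81.36476076432 reed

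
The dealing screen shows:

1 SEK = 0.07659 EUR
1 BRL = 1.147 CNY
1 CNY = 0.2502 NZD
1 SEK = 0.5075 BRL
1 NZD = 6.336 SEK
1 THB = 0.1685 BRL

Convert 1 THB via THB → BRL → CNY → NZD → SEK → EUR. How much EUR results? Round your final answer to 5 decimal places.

1 THB × 0.1685 = 0.1685 BRL
0.1685 BRL × 1.147 = 0.1932695 CNY
0.1932695 CNY × 0.2502 = 0.0483560289 NZD
0.0483560289 NZD × 6.336 = 0.3063837991104 SEK
0.3063837991104 SEK × 0.07659 = 0.023465935173865536 EUR

0.02347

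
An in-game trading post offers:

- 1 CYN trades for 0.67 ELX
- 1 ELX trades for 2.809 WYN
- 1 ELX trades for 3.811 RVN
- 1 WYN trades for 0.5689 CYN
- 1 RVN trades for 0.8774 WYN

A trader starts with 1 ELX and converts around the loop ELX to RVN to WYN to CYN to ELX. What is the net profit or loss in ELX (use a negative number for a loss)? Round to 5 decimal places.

1 ELX × 3.811 = 3.811 RVN
3.811 RVN × 0.8774 = 3.3437714 WYN
3.3437714 WYN × 0.5689 = 1.90227154946 CYN
1.90227154946 CYN × 0.67 = 1.2745219381382 ELX
Net change: 1.2745219381382 − 1 = 0.2745219381382 ELX

0.27452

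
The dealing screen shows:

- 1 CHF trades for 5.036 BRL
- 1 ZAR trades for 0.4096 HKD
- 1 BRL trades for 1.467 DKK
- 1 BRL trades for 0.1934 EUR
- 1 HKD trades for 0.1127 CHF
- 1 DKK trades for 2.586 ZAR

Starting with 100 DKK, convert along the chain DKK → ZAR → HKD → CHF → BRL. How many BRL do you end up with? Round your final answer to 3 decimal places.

60.117

100 DKK × 2.586 = 258.6 ZAR
258.6 ZAR × 0.4096 = 105.92256 HKD
105.92256 HKD × 0.1127 = 11.937472512 CHF
11.937472512 CHF × 5.036 = 60.117111570432 BRL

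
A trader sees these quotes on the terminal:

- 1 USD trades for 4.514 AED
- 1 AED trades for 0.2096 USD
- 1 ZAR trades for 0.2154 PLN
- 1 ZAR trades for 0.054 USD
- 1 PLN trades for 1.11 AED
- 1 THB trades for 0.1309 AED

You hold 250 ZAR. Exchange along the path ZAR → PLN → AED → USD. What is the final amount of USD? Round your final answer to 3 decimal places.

12.529

250 ZAR × 0.2154 = 53.85 PLN
53.85 PLN × 1.11 = 59.7735 AED
59.7735 AED × 0.2096 = 12.5285256 USD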